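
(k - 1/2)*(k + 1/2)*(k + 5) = k^3 + 5*k^2 - k/4 - 5/4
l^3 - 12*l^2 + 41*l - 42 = (l - 7)*(l - 3)*(l - 2)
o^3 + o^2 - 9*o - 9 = (o - 3)*(o + 1)*(o + 3)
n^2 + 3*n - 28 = (n - 4)*(n + 7)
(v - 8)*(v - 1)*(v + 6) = v^3 - 3*v^2 - 46*v + 48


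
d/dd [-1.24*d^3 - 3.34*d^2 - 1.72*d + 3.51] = -3.72*d^2 - 6.68*d - 1.72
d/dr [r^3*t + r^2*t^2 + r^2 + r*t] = 3*r^2*t + 2*r*t^2 + 2*r + t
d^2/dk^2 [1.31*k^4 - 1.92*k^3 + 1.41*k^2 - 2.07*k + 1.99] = 15.72*k^2 - 11.52*k + 2.82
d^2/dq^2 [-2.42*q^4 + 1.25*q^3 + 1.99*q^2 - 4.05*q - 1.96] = -29.04*q^2 + 7.5*q + 3.98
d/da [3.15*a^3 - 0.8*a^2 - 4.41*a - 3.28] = 9.45*a^2 - 1.6*a - 4.41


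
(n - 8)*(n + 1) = n^2 - 7*n - 8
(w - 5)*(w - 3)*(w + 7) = w^3 - w^2 - 41*w + 105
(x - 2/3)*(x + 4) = x^2 + 10*x/3 - 8/3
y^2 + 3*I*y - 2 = (y + I)*(y + 2*I)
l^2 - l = l*(l - 1)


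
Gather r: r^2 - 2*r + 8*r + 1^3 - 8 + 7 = r^2 + 6*r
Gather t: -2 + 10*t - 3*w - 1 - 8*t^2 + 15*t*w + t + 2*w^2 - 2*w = -8*t^2 + t*(15*w + 11) + 2*w^2 - 5*w - 3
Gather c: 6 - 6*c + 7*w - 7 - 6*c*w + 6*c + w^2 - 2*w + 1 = -6*c*w + w^2 + 5*w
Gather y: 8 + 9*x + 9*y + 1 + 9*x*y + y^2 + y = 9*x + y^2 + y*(9*x + 10) + 9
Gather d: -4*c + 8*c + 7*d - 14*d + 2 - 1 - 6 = 4*c - 7*d - 5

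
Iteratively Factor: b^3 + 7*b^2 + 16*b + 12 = (b + 2)*(b^2 + 5*b + 6) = (b + 2)*(b + 3)*(b + 2)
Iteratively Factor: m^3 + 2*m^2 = (m + 2)*(m^2) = m*(m + 2)*(m)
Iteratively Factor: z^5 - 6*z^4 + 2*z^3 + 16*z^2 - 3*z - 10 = (z + 1)*(z^4 - 7*z^3 + 9*z^2 + 7*z - 10) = (z - 1)*(z + 1)*(z^3 - 6*z^2 + 3*z + 10) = (z - 5)*(z - 1)*(z + 1)*(z^2 - z - 2) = (z - 5)*(z - 1)*(z + 1)^2*(z - 2)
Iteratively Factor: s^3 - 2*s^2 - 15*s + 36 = (s + 4)*(s^2 - 6*s + 9) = (s - 3)*(s + 4)*(s - 3)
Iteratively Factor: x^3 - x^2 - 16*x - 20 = (x + 2)*(x^2 - 3*x - 10) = (x + 2)^2*(x - 5)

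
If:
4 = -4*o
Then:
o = -1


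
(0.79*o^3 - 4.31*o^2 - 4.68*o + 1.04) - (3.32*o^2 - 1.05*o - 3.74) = 0.79*o^3 - 7.63*o^2 - 3.63*o + 4.78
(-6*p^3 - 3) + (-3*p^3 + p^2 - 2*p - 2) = -9*p^3 + p^2 - 2*p - 5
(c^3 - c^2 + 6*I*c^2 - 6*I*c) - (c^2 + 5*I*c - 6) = c^3 - 2*c^2 + 6*I*c^2 - 11*I*c + 6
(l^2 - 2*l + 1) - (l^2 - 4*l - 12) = 2*l + 13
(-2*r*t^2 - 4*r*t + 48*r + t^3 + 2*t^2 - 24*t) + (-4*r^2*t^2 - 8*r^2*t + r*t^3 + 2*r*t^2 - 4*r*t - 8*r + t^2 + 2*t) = -4*r^2*t^2 - 8*r^2*t + r*t^3 - 8*r*t + 40*r + t^3 + 3*t^2 - 22*t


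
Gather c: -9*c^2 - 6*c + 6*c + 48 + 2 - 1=49 - 9*c^2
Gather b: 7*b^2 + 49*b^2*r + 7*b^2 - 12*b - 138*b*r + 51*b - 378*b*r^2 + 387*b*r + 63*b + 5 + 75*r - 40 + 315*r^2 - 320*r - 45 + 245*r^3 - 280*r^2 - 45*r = b^2*(49*r + 14) + b*(-378*r^2 + 249*r + 102) + 245*r^3 + 35*r^2 - 290*r - 80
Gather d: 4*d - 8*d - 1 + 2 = 1 - 4*d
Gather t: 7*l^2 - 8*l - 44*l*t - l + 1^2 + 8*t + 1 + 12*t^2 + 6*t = 7*l^2 - 9*l + 12*t^2 + t*(14 - 44*l) + 2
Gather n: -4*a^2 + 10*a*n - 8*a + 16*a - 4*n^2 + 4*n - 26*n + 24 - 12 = -4*a^2 + 8*a - 4*n^2 + n*(10*a - 22) + 12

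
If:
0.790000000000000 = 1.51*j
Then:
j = 0.52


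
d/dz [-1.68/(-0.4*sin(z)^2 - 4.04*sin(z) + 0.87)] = -(1.344*sin(z) + 6.7872)*cos(z)/(0.4*sin(z)^2 + 4.04*sin(z) - 0.87)^2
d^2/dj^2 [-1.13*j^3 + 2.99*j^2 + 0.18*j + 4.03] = 5.98 - 6.78*j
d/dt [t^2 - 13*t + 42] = 2*t - 13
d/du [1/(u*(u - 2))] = 2*(1 - u)/(u^2*(u^2 - 4*u + 4))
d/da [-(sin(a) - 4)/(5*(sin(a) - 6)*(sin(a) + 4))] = (sin(a)^2 - 8*sin(a) + 32)*cos(a)/(5*(sin(a) - 6)^2*(sin(a) + 4)^2)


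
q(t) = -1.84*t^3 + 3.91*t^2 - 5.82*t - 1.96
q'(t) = -5.52*t^2 + 7.82*t - 5.82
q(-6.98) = 854.89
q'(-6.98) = -329.34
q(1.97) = -12.32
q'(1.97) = -11.84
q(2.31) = -17.22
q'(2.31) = -17.21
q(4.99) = -162.27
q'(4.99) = -104.25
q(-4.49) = 269.55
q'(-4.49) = -152.22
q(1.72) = -9.77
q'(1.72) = -8.70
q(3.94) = -76.73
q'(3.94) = -60.70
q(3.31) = -45.11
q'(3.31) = -40.41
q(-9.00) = 1708.49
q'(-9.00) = -523.32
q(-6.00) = 571.16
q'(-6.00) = -251.46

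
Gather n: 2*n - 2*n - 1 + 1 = 0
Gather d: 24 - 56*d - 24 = -56*d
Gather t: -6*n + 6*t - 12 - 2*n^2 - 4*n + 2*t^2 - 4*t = -2*n^2 - 10*n + 2*t^2 + 2*t - 12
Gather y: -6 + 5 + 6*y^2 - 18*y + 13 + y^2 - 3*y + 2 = 7*y^2 - 21*y + 14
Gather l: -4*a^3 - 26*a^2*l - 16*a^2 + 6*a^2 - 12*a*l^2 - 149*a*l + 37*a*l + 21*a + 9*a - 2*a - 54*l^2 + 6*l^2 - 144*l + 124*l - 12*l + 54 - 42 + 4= -4*a^3 - 10*a^2 + 28*a + l^2*(-12*a - 48) + l*(-26*a^2 - 112*a - 32) + 16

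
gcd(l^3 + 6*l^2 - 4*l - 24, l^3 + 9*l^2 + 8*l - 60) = l^2 + 4*l - 12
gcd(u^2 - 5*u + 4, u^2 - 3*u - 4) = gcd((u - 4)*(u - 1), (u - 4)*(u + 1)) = u - 4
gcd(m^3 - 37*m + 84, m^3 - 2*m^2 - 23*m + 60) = m^2 - 7*m + 12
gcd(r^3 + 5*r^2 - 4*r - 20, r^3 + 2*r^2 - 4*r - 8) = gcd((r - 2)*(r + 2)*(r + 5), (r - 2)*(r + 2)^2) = r^2 - 4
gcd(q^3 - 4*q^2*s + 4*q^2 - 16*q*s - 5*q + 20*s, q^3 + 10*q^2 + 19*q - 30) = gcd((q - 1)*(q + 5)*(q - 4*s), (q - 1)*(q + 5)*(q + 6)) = q^2 + 4*q - 5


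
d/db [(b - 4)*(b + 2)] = 2*b - 2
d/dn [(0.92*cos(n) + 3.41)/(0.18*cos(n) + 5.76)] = -4.6854*sin(n)/(0.18*cos(n) + 5.76)^2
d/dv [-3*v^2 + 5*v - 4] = 5 - 6*v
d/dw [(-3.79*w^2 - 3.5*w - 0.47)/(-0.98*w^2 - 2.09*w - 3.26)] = (4.4911*w^2 + 23.7896*w + 10.4277)/(0.9604*w^4 + 4.0964*w^3 + 10.7577*w^2 + 13.6268*w + 10.6276)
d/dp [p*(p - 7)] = 2*p - 7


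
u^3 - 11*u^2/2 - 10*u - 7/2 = (u - 7)*(u + 1/2)*(u + 1)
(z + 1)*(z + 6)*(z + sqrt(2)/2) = z^3 + sqrt(2)*z^2/2 + 7*z^2 + 7*sqrt(2)*z/2 + 6*z + 3*sqrt(2)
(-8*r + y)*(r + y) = -8*r^2 - 7*r*y + y^2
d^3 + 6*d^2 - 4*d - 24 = (d - 2)*(d + 2)*(d + 6)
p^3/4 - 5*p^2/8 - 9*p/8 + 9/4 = (p/4 + 1/2)*(p - 3)*(p - 3/2)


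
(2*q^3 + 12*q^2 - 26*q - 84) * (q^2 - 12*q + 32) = 2*q^5 - 12*q^4 - 106*q^3 + 612*q^2 + 176*q - 2688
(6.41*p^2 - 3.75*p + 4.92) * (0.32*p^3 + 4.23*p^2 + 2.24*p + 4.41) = 2.0512*p^5 + 25.9143*p^4 + 0.0703000000000014*p^3 + 40.6797*p^2 - 5.5167*p + 21.6972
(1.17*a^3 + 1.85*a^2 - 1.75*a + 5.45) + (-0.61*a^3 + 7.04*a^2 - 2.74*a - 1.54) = 0.56*a^3 + 8.89*a^2 - 4.49*a + 3.91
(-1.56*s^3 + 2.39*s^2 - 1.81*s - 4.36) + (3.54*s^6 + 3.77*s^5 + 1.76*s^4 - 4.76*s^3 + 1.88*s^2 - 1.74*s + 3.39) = 3.54*s^6 + 3.77*s^5 + 1.76*s^4 - 6.32*s^3 + 4.27*s^2 - 3.55*s - 0.97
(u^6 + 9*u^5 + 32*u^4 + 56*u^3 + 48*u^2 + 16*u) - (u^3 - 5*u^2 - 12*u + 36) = u^6 + 9*u^5 + 32*u^4 + 55*u^3 + 53*u^2 + 28*u - 36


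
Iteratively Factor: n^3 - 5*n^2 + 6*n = (n)*(n^2 - 5*n + 6) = n*(n - 3)*(n - 2)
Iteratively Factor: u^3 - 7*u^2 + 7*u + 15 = (u + 1)*(u^2 - 8*u + 15) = (u - 3)*(u + 1)*(u - 5)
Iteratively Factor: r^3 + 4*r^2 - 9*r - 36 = (r - 3)*(r^2 + 7*r + 12) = (r - 3)*(r + 3)*(r + 4)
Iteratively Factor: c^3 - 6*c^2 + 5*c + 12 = (c - 3)*(c^2 - 3*c - 4) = (c - 3)*(c + 1)*(c - 4)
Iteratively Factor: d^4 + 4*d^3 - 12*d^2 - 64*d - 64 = (d - 4)*(d^3 + 8*d^2 + 20*d + 16) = (d - 4)*(d + 4)*(d^2 + 4*d + 4) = (d - 4)*(d + 2)*(d + 4)*(d + 2)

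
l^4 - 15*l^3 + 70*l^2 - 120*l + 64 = (l - 8)*(l - 4)*(l - 2)*(l - 1)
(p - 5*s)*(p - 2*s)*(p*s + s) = p^3*s - 7*p^2*s^2 + p^2*s + 10*p*s^3 - 7*p*s^2 + 10*s^3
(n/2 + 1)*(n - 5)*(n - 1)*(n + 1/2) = n^4/2 - 7*n^3/4 - 9*n^2/2 + 13*n/4 + 5/2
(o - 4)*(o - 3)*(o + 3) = o^3 - 4*o^2 - 9*o + 36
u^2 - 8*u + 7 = (u - 7)*(u - 1)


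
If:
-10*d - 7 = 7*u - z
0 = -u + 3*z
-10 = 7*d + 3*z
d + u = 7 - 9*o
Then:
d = -179/110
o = 398/495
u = 153/110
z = 51/110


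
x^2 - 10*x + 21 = (x - 7)*(x - 3)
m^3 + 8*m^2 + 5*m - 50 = (m - 2)*(m + 5)^2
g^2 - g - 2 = (g - 2)*(g + 1)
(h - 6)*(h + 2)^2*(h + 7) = h^4 + 5*h^3 - 34*h^2 - 164*h - 168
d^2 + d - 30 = (d - 5)*(d + 6)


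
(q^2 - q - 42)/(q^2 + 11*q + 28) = (q^2 - q - 42)/(q^2 + 11*q + 28)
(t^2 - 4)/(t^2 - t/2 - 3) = 2*(t + 2)/(2*t + 3)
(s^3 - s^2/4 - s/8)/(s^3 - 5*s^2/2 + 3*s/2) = (8*s^2 - 2*s - 1)/(4*(2*s^2 - 5*s + 3))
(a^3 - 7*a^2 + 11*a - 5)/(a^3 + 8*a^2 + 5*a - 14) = (a^2 - 6*a + 5)/(a^2 + 9*a + 14)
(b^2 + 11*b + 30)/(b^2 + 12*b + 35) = (b + 6)/(b + 7)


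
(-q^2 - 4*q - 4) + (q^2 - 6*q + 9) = 5 - 10*q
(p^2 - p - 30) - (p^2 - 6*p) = 5*p - 30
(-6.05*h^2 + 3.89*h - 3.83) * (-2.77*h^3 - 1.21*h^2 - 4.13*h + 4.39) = 16.7585*h^5 - 3.4548*h^4 + 30.8887*h^3 - 37.9909*h^2 + 32.895*h - 16.8137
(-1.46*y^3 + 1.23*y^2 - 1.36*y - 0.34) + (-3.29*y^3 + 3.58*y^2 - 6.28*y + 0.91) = -4.75*y^3 + 4.81*y^2 - 7.64*y + 0.57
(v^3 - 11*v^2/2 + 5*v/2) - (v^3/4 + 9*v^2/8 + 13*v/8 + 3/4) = 3*v^3/4 - 53*v^2/8 + 7*v/8 - 3/4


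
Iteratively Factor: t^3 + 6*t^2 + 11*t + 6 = (t + 1)*(t^2 + 5*t + 6) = (t + 1)*(t + 2)*(t + 3)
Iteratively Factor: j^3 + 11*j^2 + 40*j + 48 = (j + 3)*(j^2 + 8*j + 16) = (j + 3)*(j + 4)*(j + 4)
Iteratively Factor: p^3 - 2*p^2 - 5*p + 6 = (p + 2)*(p^2 - 4*p + 3) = (p - 1)*(p + 2)*(p - 3)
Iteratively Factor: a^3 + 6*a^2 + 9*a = (a + 3)*(a^2 + 3*a) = (a + 3)^2*(a)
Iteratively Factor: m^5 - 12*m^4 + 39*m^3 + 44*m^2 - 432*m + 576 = (m - 4)*(m^4 - 8*m^3 + 7*m^2 + 72*m - 144) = (m - 4)^2*(m^3 - 4*m^2 - 9*m + 36) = (m - 4)^2*(m - 3)*(m^2 - m - 12) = (m - 4)^3*(m - 3)*(m + 3)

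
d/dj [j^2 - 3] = 2*j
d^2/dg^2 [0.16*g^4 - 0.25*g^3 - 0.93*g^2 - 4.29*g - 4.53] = 1.92*g^2 - 1.5*g - 1.86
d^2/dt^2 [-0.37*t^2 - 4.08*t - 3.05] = -0.740000000000000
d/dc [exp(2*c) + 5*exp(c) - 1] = (2*exp(c) + 5)*exp(c)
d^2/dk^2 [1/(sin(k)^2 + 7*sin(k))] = (-4*sin(k) - 21 - 43/sin(k) + 42/sin(k)^2 + 98/sin(k)^3)/(sin(k) + 7)^3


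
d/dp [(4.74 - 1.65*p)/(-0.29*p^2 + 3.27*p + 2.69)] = (-0.4785*p^2 + 2.7492*p - 19.9383)/(0.0841*p^4 - 1.8966*p^3 + 9.1327*p^2 + 17.5926*p + 7.2361)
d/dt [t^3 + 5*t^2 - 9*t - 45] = 3*t^2 + 10*t - 9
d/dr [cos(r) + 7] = -sin(r)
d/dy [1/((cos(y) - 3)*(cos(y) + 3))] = sin(2*y)/((cos(y) - 3)^2*(cos(y) + 3)^2)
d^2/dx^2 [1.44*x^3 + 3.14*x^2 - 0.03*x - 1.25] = 8.64*x + 6.28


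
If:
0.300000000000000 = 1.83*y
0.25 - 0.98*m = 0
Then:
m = 0.26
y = 0.16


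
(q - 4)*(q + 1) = q^2 - 3*q - 4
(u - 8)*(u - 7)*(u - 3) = u^3 - 18*u^2 + 101*u - 168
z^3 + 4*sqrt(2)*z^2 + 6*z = z*(z + sqrt(2))*(z + 3*sqrt(2))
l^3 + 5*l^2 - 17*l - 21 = (l - 3)*(l + 1)*(l + 7)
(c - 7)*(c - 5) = c^2 - 12*c + 35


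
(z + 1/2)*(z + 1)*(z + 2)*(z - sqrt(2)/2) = z^4 - sqrt(2)*z^3/2 + 7*z^3/2 - 7*sqrt(2)*z^2/4 + 7*z^2/2 - 7*sqrt(2)*z/4 + z - sqrt(2)/2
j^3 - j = j*(j - 1)*(j + 1)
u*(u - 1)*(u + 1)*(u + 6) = u^4 + 6*u^3 - u^2 - 6*u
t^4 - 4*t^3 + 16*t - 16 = (t - 2)^3*(t + 2)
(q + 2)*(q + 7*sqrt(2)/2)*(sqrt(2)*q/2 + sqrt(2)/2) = sqrt(2)*q^3/2 + 3*sqrt(2)*q^2/2 + 7*q^2/2 + sqrt(2)*q + 21*q/2 + 7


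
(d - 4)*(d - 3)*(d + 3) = d^3 - 4*d^2 - 9*d + 36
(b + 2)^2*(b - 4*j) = b^3 - 4*b^2*j + 4*b^2 - 16*b*j + 4*b - 16*j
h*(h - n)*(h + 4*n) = h^3 + 3*h^2*n - 4*h*n^2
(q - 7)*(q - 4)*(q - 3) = q^3 - 14*q^2 + 61*q - 84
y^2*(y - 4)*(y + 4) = y^4 - 16*y^2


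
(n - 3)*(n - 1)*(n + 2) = n^3 - 2*n^2 - 5*n + 6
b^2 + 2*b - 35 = (b - 5)*(b + 7)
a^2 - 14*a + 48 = (a - 8)*(a - 6)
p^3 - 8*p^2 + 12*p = p*(p - 6)*(p - 2)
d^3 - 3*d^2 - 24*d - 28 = (d - 7)*(d + 2)^2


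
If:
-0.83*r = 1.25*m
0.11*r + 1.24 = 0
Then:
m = 7.49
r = -11.27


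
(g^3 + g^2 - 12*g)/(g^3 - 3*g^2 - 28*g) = (g - 3)/(g - 7)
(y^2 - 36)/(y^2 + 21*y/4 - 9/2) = 4*(y - 6)/(4*y - 3)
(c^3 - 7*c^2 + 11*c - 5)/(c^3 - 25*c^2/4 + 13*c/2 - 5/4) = 4*(c - 1)/(4*c - 1)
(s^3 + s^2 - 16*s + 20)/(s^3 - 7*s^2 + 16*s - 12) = (s + 5)/(s - 3)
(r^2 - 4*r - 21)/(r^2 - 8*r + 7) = (r + 3)/(r - 1)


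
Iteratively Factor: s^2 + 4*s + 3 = (s + 3)*(s + 1)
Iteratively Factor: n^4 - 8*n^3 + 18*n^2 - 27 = (n + 1)*(n^3 - 9*n^2 + 27*n - 27) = (n - 3)*(n + 1)*(n^2 - 6*n + 9) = (n - 3)^2*(n + 1)*(n - 3)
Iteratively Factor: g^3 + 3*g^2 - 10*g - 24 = (g + 2)*(g^2 + g - 12) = (g - 3)*(g + 2)*(g + 4)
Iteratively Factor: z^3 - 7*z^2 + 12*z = (z)*(z^2 - 7*z + 12) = z*(z - 4)*(z - 3)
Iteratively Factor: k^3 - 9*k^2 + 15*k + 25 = (k - 5)*(k^2 - 4*k - 5) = (k - 5)*(k + 1)*(k - 5)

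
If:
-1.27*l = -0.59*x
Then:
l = 0.464566929133858*x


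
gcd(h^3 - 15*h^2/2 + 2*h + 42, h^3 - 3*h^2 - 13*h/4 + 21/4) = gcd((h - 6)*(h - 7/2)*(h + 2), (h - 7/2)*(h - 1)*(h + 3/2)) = h - 7/2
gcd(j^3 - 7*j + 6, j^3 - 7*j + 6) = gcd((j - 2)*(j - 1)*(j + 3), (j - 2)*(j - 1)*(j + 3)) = j^3 - 7*j + 6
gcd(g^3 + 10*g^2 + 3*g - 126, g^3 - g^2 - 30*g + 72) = g^2 + 3*g - 18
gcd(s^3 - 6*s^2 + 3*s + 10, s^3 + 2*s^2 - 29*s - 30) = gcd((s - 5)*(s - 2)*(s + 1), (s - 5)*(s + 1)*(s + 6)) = s^2 - 4*s - 5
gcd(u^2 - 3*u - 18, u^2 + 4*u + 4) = 1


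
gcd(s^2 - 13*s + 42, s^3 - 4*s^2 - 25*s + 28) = s - 7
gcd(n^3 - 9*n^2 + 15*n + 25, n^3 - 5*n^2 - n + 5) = n^2 - 4*n - 5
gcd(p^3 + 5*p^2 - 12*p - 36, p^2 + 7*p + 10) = p + 2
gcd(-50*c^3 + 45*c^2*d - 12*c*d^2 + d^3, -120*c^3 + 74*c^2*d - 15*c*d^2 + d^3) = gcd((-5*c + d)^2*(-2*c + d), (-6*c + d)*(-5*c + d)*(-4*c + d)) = 5*c - d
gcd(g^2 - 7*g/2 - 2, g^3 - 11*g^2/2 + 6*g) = g - 4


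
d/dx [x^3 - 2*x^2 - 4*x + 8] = 3*x^2 - 4*x - 4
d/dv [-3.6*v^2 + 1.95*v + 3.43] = 1.95 - 7.2*v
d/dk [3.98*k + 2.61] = 3.98000000000000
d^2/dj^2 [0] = 0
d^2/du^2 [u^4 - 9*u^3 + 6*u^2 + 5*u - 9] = 12*u^2 - 54*u + 12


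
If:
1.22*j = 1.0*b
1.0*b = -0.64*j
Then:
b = 0.00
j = 0.00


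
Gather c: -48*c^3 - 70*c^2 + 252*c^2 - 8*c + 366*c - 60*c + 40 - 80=-48*c^3 + 182*c^2 + 298*c - 40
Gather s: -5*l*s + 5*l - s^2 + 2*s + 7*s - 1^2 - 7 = 5*l - s^2 + s*(9 - 5*l) - 8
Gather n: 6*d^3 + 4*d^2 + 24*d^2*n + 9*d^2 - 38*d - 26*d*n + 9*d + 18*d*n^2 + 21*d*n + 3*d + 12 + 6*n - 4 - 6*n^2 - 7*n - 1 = 6*d^3 + 13*d^2 - 26*d + n^2*(18*d - 6) + n*(24*d^2 - 5*d - 1) + 7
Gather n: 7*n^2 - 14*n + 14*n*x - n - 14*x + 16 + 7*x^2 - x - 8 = 7*n^2 + n*(14*x - 15) + 7*x^2 - 15*x + 8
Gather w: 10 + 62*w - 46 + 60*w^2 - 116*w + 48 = 60*w^2 - 54*w + 12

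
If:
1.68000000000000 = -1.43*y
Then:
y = -1.17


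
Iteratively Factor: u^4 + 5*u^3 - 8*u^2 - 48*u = (u - 3)*(u^3 + 8*u^2 + 16*u) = (u - 3)*(u + 4)*(u^2 + 4*u) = u*(u - 3)*(u + 4)*(u + 4)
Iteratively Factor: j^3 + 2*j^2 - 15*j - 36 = (j + 3)*(j^2 - j - 12) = (j - 4)*(j + 3)*(j + 3)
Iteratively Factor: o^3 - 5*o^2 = (o)*(o^2 - 5*o) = o^2*(o - 5)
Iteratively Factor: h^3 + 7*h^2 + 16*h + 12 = (h + 3)*(h^2 + 4*h + 4) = (h + 2)*(h + 3)*(h + 2)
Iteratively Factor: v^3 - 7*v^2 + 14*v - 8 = (v - 1)*(v^2 - 6*v + 8) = (v - 2)*(v - 1)*(v - 4)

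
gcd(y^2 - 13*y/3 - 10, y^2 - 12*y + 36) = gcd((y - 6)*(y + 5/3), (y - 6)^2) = y - 6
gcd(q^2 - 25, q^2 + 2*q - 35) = q - 5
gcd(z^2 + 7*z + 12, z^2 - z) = 1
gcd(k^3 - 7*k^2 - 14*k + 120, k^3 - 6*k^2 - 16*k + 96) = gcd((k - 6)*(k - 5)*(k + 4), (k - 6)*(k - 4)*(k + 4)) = k^2 - 2*k - 24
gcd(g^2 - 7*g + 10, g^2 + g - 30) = g - 5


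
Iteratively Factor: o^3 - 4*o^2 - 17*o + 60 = (o - 5)*(o^2 + o - 12) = (o - 5)*(o - 3)*(o + 4)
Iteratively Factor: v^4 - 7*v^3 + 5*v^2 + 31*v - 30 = (v - 5)*(v^3 - 2*v^2 - 5*v + 6) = (v - 5)*(v - 1)*(v^2 - v - 6) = (v - 5)*(v - 1)*(v + 2)*(v - 3)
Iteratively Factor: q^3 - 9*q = (q + 3)*(q^2 - 3*q) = (q - 3)*(q + 3)*(q)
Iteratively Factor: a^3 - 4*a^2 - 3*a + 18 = (a - 3)*(a^2 - a - 6) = (a - 3)*(a + 2)*(a - 3)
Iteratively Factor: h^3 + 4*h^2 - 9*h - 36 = (h - 3)*(h^2 + 7*h + 12) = (h - 3)*(h + 3)*(h + 4)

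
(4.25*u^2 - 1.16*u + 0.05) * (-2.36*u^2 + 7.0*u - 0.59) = -10.03*u^4 + 32.4876*u^3 - 10.7455*u^2 + 1.0344*u - 0.0295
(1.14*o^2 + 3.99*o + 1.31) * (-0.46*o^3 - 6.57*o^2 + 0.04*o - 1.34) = -0.5244*o^5 - 9.3252*o^4 - 26.7713*o^3 - 9.9747*o^2 - 5.2942*o - 1.7554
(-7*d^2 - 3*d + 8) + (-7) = -7*d^2 - 3*d + 1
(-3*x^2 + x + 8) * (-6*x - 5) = 18*x^3 + 9*x^2 - 53*x - 40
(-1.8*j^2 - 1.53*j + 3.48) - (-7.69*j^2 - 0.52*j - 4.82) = 5.89*j^2 - 1.01*j + 8.3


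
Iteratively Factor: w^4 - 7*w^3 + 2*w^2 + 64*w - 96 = (w - 4)*(w^3 - 3*w^2 - 10*w + 24) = (w - 4)*(w + 3)*(w^2 - 6*w + 8) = (w - 4)^2*(w + 3)*(w - 2)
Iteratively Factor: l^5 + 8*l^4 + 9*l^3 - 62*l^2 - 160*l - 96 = (l - 3)*(l^4 + 11*l^3 + 42*l^2 + 64*l + 32) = (l - 3)*(l + 1)*(l^3 + 10*l^2 + 32*l + 32) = (l - 3)*(l + 1)*(l + 4)*(l^2 + 6*l + 8) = (l - 3)*(l + 1)*(l + 4)^2*(l + 2)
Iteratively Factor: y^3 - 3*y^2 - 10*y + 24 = (y - 4)*(y^2 + y - 6) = (y - 4)*(y + 3)*(y - 2)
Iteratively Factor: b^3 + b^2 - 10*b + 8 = (b - 2)*(b^2 + 3*b - 4) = (b - 2)*(b - 1)*(b + 4)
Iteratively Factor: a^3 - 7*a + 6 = (a - 1)*(a^2 + a - 6) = (a - 1)*(a + 3)*(a - 2)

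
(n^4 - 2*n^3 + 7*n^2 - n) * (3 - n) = -n^5 + 5*n^4 - 13*n^3 + 22*n^2 - 3*n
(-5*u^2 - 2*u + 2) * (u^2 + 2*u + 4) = -5*u^4 - 12*u^3 - 22*u^2 - 4*u + 8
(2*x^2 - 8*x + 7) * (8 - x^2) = -2*x^4 + 8*x^3 + 9*x^2 - 64*x + 56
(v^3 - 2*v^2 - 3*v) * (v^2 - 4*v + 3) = v^5 - 6*v^4 + 8*v^3 + 6*v^2 - 9*v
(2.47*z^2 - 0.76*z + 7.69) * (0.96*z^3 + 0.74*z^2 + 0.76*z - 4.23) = 2.3712*z^5 + 1.0982*z^4 + 8.6972*z^3 - 5.3351*z^2 + 9.0592*z - 32.5287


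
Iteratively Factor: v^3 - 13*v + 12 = (v - 3)*(v^2 + 3*v - 4) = (v - 3)*(v + 4)*(v - 1)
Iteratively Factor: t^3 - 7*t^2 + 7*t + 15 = (t + 1)*(t^2 - 8*t + 15) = (t - 5)*(t + 1)*(t - 3)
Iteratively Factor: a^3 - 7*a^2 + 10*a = (a - 2)*(a^2 - 5*a) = (a - 5)*(a - 2)*(a)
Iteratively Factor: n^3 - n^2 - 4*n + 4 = (n + 2)*(n^2 - 3*n + 2) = (n - 1)*(n + 2)*(n - 2)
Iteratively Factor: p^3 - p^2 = (p)*(p^2 - p) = p*(p - 1)*(p)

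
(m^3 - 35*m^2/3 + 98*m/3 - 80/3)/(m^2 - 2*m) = m - 29/3 + 40/(3*m)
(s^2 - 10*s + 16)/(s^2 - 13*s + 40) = (s - 2)/(s - 5)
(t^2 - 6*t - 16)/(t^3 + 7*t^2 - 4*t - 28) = (t - 8)/(t^2 + 5*t - 14)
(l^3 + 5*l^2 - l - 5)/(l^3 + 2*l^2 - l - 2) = (l + 5)/(l + 2)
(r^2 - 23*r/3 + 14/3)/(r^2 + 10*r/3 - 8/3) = (r - 7)/(r + 4)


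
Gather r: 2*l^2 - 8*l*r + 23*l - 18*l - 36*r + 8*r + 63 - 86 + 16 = 2*l^2 + 5*l + r*(-8*l - 28) - 7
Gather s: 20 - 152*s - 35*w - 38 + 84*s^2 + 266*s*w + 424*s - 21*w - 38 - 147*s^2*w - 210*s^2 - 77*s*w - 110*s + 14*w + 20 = s^2*(-147*w - 126) + s*(189*w + 162) - 42*w - 36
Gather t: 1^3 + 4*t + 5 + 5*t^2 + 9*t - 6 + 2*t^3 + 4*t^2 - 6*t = 2*t^3 + 9*t^2 + 7*t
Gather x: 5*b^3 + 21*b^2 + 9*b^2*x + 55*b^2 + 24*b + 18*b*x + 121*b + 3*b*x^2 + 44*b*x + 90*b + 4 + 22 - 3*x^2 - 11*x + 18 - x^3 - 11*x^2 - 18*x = 5*b^3 + 76*b^2 + 235*b - x^3 + x^2*(3*b - 14) + x*(9*b^2 + 62*b - 29) + 44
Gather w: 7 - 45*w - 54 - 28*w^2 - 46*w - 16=-28*w^2 - 91*w - 63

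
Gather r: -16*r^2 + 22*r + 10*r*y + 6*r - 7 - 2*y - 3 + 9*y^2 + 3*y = -16*r^2 + r*(10*y + 28) + 9*y^2 + y - 10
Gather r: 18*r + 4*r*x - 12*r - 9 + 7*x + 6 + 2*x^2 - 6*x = r*(4*x + 6) + 2*x^2 + x - 3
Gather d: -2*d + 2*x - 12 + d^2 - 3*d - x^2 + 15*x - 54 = d^2 - 5*d - x^2 + 17*x - 66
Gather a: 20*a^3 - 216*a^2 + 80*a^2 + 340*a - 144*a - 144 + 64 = 20*a^3 - 136*a^2 + 196*a - 80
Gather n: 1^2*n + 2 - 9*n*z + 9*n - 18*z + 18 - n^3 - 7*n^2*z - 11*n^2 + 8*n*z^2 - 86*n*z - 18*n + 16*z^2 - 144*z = -n^3 + n^2*(-7*z - 11) + n*(8*z^2 - 95*z - 8) + 16*z^2 - 162*z + 20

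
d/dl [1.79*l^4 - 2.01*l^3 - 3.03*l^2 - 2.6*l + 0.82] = 7.16*l^3 - 6.03*l^2 - 6.06*l - 2.6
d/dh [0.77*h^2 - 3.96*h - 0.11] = 1.54*h - 3.96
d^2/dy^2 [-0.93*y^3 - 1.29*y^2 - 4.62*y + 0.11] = -5.58*y - 2.58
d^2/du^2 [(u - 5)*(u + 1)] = 2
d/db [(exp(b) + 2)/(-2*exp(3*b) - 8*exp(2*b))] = (exp(2*b) + 5*exp(b) + 8)*exp(-2*b)/(exp(2*b) + 8*exp(b) + 16)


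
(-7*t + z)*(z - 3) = -7*t*z + 21*t + z^2 - 3*z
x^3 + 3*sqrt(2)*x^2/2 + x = x*(x + sqrt(2)/2)*(x + sqrt(2))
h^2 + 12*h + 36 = (h + 6)^2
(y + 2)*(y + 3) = y^2 + 5*y + 6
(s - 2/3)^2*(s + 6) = s^3 + 14*s^2/3 - 68*s/9 + 8/3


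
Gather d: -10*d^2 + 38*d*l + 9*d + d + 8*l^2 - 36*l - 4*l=-10*d^2 + d*(38*l + 10) + 8*l^2 - 40*l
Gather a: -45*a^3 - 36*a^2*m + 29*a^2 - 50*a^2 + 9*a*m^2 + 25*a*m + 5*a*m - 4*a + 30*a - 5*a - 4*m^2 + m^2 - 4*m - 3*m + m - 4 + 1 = -45*a^3 + a^2*(-36*m - 21) + a*(9*m^2 + 30*m + 21) - 3*m^2 - 6*m - 3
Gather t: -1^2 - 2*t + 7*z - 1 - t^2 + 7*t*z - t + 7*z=-t^2 + t*(7*z - 3) + 14*z - 2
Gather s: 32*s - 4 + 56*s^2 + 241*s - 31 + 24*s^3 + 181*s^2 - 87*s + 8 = 24*s^3 + 237*s^2 + 186*s - 27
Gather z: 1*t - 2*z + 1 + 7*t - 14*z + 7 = 8*t - 16*z + 8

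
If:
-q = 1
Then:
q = -1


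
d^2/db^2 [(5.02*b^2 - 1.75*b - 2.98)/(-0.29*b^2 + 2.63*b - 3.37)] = (4.44089209850063e-16*b^4 - 7.36315799999999*b^3 + 30.939984*b^2 - 23.898726*b - 47.60241)/(0.024389*b^6 - 0.663549*b^5 + 6.867954*b^4 - 33.613241*b^3 + 79.810362*b^2 - 89.605941*b + 38.272753)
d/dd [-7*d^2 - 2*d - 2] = -14*d - 2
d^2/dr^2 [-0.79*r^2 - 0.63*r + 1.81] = -1.58000000000000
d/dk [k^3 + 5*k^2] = k*(3*k + 10)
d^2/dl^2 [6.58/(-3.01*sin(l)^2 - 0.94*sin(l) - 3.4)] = (238.461832*sin(l)^4 + 55.852356*sin(l)^3 - 621.23754*sin(l)^2 - 132.734392*sin(l) + 123.051264)/(3.01*sin(l)^2 + 0.94*sin(l) + 3.4)^3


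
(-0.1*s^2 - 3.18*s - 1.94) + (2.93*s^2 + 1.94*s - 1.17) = 2.83*s^2 - 1.24*s - 3.11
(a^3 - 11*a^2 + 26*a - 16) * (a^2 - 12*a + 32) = a^5 - 23*a^4 + 190*a^3 - 680*a^2 + 1024*a - 512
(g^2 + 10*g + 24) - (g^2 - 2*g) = 12*g + 24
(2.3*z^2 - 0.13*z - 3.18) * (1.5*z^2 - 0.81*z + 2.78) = 3.45*z^4 - 2.058*z^3 + 1.7293*z^2 + 2.2144*z - 8.8404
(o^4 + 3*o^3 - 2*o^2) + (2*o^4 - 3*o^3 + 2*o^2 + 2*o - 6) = 3*o^4 + 2*o - 6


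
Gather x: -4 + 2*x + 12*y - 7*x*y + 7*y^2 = x*(2 - 7*y) + 7*y^2 + 12*y - 4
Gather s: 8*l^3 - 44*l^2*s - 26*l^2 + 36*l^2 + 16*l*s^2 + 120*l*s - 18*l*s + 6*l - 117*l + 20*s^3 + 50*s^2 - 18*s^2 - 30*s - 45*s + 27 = 8*l^3 + 10*l^2 - 111*l + 20*s^3 + s^2*(16*l + 32) + s*(-44*l^2 + 102*l - 75) + 27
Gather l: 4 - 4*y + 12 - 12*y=16 - 16*y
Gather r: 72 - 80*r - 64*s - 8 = -80*r - 64*s + 64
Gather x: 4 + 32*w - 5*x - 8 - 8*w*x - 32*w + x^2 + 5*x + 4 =-8*w*x + x^2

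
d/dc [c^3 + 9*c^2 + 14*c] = 3*c^2 + 18*c + 14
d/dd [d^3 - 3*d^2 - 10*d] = 3*d^2 - 6*d - 10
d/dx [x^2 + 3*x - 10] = 2*x + 3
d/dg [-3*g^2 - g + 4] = -6*g - 1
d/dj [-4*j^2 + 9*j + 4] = 9 - 8*j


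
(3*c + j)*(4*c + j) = 12*c^2 + 7*c*j + j^2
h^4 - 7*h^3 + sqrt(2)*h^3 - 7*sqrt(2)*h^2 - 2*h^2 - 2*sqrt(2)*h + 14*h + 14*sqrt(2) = (h - 7)*(h - sqrt(2))*(h + sqrt(2))^2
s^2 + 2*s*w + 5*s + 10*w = (s + 5)*(s + 2*w)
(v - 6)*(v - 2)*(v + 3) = v^3 - 5*v^2 - 12*v + 36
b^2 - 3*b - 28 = (b - 7)*(b + 4)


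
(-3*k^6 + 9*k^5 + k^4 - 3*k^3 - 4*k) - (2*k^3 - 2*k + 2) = -3*k^6 + 9*k^5 + k^4 - 5*k^3 - 2*k - 2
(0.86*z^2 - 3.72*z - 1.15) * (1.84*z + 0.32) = 1.5824*z^3 - 6.5696*z^2 - 3.3064*z - 0.368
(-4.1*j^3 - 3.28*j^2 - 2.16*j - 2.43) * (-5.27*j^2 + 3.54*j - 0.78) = 21.607*j^5 + 2.7716*j^4 + 2.97*j^3 + 7.7181*j^2 - 6.9174*j + 1.8954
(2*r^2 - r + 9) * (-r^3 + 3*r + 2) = -2*r^5 + r^4 - 3*r^3 + r^2 + 25*r + 18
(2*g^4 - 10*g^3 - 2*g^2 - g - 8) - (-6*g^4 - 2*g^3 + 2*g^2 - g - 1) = 8*g^4 - 8*g^3 - 4*g^2 - 7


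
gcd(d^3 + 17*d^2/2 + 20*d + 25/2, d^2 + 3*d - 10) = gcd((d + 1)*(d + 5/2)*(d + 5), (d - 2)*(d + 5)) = d + 5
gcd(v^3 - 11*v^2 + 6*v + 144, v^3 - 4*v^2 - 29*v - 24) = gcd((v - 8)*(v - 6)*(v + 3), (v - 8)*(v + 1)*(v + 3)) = v^2 - 5*v - 24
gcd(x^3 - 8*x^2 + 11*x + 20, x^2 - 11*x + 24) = 1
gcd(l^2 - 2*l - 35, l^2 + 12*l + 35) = l + 5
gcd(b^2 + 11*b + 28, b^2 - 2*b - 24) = b + 4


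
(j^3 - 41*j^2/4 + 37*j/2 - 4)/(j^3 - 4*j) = (j^2 - 33*j/4 + 2)/(j*(j + 2))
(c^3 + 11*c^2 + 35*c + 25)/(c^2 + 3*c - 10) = (c^2 + 6*c + 5)/(c - 2)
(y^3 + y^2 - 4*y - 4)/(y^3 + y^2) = 1 - 4/y^2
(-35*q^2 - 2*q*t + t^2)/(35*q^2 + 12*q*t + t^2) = (-7*q + t)/(7*q + t)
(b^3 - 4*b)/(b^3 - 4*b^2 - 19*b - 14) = b*(b - 2)/(b^2 - 6*b - 7)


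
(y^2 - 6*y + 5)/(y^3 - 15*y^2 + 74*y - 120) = (y - 1)/(y^2 - 10*y + 24)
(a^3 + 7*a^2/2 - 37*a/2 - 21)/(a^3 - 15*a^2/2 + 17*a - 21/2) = (a^2 + 7*a + 6)/(a^2 - 4*a + 3)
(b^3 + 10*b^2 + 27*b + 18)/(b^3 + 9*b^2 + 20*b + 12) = (b + 3)/(b + 2)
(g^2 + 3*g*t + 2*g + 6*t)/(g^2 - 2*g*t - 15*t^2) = (-g - 2)/(-g + 5*t)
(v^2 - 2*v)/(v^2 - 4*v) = (v - 2)/(v - 4)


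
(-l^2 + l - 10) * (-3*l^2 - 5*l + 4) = 3*l^4 + 2*l^3 + 21*l^2 + 54*l - 40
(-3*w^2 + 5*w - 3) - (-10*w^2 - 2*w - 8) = 7*w^2 + 7*w + 5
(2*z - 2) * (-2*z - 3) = -4*z^2 - 2*z + 6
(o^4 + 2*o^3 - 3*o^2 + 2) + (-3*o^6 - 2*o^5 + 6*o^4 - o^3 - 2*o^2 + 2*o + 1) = -3*o^6 - 2*o^5 + 7*o^4 + o^3 - 5*o^2 + 2*o + 3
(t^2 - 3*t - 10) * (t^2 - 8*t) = t^4 - 11*t^3 + 14*t^2 + 80*t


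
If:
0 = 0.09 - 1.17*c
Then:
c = 0.08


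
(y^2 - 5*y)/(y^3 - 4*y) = (y - 5)/(y^2 - 4)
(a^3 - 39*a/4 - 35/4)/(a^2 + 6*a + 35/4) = (2*a^2 - 5*a - 7)/(2*a + 7)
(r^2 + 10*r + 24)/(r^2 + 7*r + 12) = (r + 6)/(r + 3)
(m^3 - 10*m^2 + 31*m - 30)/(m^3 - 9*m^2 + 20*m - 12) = (m^2 - 8*m + 15)/(m^2 - 7*m + 6)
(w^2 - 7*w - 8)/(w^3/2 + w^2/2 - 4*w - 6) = 2*(w^2 - 7*w - 8)/(w^3 + w^2 - 8*w - 12)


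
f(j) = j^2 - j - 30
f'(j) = 2*j - 1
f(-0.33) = -29.56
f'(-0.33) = -1.66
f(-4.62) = -4.04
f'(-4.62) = -10.24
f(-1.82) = -24.87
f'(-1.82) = -4.64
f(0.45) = -30.25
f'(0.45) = -0.10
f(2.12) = -27.63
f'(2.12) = 3.24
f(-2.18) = -23.07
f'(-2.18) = -5.36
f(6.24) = 2.70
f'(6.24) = 11.48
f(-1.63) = -25.71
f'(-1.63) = -4.26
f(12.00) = 102.00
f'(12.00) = 23.00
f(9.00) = 42.00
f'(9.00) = 17.00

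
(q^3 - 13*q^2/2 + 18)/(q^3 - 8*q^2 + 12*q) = (q + 3/2)/q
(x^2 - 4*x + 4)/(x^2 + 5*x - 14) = (x - 2)/(x + 7)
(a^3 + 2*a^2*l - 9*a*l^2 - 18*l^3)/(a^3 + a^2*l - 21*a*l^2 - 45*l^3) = (a^2 - a*l - 6*l^2)/(a^2 - 2*a*l - 15*l^2)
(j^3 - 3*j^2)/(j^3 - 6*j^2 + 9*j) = j/(j - 3)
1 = 1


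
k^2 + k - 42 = (k - 6)*(k + 7)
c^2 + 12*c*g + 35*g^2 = (c + 5*g)*(c + 7*g)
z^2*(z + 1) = z^3 + z^2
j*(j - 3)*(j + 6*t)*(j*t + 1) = j^4*t + 6*j^3*t^2 - 3*j^3*t + j^3 - 18*j^2*t^2 + 6*j^2*t - 3*j^2 - 18*j*t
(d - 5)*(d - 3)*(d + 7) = d^3 - d^2 - 41*d + 105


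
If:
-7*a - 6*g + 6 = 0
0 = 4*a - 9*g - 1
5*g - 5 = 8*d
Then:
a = 20/29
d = -175/348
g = 17/87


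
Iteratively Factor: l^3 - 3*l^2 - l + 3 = (l + 1)*(l^2 - 4*l + 3) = (l - 1)*(l + 1)*(l - 3)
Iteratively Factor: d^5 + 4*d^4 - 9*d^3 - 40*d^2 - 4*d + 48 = (d + 2)*(d^4 + 2*d^3 - 13*d^2 - 14*d + 24) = (d - 3)*(d + 2)*(d^3 + 5*d^2 + 2*d - 8) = (d - 3)*(d + 2)^2*(d^2 + 3*d - 4) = (d - 3)*(d + 2)^2*(d + 4)*(d - 1)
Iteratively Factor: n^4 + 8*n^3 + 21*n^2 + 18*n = (n + 3)*(n^3 + 5*n^2 + 6*n) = (n + 2)*(n + 3)*(n^2 + 3*n) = (n + 2)*(n + 3)^2*(n)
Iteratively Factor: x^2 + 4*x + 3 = (x + 1)*(x + 3)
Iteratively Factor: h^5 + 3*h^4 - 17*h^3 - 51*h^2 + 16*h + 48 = (h + 3)*(h^4 - 17*h^2 + 16) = (h + 1)*(h + 3)*(h^3 - h^2 - 16*h + 16) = (h + 1)*(h + 3)*(h + 4)*(h^2 - 5*h + 4) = (h - 1)*(h + 1)*(h + 3)*(h + 4)*(h - 4)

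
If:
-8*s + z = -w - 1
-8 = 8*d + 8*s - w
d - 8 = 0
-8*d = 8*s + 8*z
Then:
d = 8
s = 65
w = 592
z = -73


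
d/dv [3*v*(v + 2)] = 6*v + 6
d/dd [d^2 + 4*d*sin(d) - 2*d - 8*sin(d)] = 4*d*cos(d) + 2*d + 4*sin(d) - 8*cos(d) - 2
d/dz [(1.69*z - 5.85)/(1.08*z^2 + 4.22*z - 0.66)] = (-1.8252*z^2 + 12.636*z + 23.5716)/(1.1664*z^4 + 9.1152*z^3 + 16.3828*z^2 - 5.5704*z + 0.4356)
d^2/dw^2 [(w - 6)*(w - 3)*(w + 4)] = 6*w - 10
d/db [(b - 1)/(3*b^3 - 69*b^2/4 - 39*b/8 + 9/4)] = 8*(-16*b^3 + 70*b^2 - 92*b - 7)/(3*(64*b^6 - 736*b^5 + 1908*b^4 + 1292*b^3 - 383*b^2 - 156*b + 36))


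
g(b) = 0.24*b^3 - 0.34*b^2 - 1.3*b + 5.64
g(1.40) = 3.81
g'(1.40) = -0.84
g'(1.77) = -0.25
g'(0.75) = -1.40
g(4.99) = 20.51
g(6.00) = 37.44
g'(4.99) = 13.23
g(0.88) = 4.40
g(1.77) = 3.60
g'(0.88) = -1.34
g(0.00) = 5.64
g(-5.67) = -41.67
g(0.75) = 4.58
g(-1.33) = 6.20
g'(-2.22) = 3.76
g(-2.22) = 4.22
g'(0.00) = -1.30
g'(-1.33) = 0.88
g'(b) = 0.72*b^2 - 0.68*b - 1.3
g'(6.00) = 20.54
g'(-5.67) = 25.70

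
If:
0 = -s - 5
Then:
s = -5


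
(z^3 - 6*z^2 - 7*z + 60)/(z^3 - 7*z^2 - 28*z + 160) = (z^2 - 2*z - 15)/(z^2 - 3*z - 40)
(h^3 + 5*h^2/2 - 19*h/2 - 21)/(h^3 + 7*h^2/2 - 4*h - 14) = (h - 3)/(h - 2)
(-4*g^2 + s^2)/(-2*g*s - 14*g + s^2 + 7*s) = (2*g + s)/(s + 7)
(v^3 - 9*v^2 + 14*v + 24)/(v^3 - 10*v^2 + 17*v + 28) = (v - 6)/(v - 7)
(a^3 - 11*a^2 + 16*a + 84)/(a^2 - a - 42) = (a^2 - 4*a - 12)/(a + 6)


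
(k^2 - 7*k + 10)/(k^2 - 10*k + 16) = (k - 5)/(k - 8)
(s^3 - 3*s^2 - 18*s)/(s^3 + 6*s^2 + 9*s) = (s - 6)/(s + 3)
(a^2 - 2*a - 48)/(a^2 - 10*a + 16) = (a + 6)/(a - 2)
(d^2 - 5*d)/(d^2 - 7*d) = (d - 5)/(d - 7)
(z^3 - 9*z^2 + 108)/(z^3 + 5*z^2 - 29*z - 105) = (z^2 - 12*z + 36)/(z^2 + 2*z - 35)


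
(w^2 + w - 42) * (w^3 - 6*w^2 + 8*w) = w^5 - 5*w^4 - 40*w^3 + 260*w^2 - 336*w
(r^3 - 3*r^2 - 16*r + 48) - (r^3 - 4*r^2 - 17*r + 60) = r^2 + r - 12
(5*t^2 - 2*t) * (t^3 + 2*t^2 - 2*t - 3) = 5*t^5 + 8*t^4 - 14*t^3 - 11*t^2 + 6*t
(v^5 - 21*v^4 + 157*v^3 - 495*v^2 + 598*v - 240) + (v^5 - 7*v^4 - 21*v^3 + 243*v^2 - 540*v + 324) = 2*v^5 - 28*v^4 + 136*v^3 - 252*v^2 + 58*v + 84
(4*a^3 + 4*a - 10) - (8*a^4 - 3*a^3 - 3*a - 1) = -8*a^4 + 7*a^3 + 7*a - 9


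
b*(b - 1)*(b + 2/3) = b^3 - b^2/3 - 2*b/3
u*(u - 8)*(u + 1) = u^3 - 7*u^2 - 8*u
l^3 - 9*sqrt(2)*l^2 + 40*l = l*(l - 5*sqrt(2))*(l - 4*sqrt(2))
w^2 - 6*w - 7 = (w - 7)*(w + 1)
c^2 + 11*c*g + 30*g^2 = (c + 5*g)*(c + 6*g)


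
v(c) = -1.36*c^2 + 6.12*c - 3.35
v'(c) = 6.12 - 2.72*c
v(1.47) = 2.71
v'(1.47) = 2.12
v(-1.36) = -14.19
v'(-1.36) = 9.82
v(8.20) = -44.61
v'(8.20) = -16.18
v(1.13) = 1.83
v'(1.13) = 3.05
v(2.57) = 3.40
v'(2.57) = -0.87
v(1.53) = 2.83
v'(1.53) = 1.96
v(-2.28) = -24.37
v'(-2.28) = 12.32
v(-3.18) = -36.56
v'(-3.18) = 14.77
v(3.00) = 2.77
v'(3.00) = -2.04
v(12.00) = -125.75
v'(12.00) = -26.52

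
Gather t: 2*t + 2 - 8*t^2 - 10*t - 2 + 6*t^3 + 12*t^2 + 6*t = 6*t^3 + 4*t^2 - 2*t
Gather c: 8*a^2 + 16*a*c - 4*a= 8*a^2 + 16*a*c - 4*a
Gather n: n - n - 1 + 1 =0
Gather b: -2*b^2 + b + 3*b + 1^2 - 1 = -2*b^2 + 4*b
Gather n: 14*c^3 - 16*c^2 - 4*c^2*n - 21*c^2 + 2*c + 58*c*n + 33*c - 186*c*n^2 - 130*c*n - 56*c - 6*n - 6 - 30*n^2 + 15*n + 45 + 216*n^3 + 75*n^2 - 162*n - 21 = 14*c^3 - 37*c^2 - 21*c + 216*n^3 + n^2*(45 - 186*c) + n*(-4*c^2 - 72*c - 153) + 18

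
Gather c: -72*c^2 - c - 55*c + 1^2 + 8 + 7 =-72*c^2 - 56*c + 16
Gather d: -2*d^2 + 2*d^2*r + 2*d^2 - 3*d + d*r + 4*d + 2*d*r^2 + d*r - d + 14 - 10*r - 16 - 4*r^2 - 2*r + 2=2*d^2*r + d*(2*r^2 + 2*r) - 4*r^2 - 12*r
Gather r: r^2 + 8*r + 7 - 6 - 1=r^2 + 8*r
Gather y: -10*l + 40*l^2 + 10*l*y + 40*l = 40*l^2 + 10*l*y + 30*l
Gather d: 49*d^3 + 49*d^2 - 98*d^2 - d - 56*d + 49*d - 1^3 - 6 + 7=49*d^3 - 49*d^2 - 8*d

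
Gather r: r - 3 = r - 3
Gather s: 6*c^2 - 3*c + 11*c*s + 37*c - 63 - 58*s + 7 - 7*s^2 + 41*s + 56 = 6*c^2 + 34*c - 7*s^2 + s*(11*c - 17)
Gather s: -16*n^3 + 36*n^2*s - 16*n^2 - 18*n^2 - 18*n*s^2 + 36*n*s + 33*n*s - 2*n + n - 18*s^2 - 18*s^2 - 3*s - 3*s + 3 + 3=-16*n^3 - 34*n^2 - n + s^2*(-18*n - 36) + s*(36*n^2 + 69*n - 6) + 6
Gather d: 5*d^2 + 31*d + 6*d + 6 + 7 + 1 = 5*d^2 + 37*d + 14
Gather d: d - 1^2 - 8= d - 9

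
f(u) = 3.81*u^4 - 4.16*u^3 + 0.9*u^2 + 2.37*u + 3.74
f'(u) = 15.24*u^3 - 12.48*u^2 + 1.8*u + 2.37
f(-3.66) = 894.75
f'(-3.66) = -918.58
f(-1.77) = 62.83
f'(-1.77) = -124.42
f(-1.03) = 11.09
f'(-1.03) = -29.38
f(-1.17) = 16.00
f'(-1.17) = -41.23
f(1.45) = 13.23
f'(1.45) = 25.20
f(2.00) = 39.76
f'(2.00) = 77.97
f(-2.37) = 178.76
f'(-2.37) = -274.87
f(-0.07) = 3.58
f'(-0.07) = 2.18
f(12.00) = 71977.46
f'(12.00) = 24561.57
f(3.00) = 215.24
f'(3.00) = 306.93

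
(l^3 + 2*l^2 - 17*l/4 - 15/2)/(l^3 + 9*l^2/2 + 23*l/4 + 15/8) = 2*(l - 2)/(2*l + 1)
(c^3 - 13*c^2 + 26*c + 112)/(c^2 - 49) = (c^2 - 6*c - 16)/(c + 7)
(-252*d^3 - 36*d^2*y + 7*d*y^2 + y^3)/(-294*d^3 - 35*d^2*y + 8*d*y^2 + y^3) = (6*d + y)/(7*d + y)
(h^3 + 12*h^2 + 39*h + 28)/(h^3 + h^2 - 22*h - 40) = (h^2 + 8*h + 7)/(h^2 - 3*h - 10)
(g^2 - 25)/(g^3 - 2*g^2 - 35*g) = (g - 5)/(g*(g - 7))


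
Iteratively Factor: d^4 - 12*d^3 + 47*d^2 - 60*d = (d)*(d^3 - 12*d^2 + 47*d - 60) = d*(d - 5)*(d^2 - 7*d + 12) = d*(d - 5)*(d - 3)*(d - 4)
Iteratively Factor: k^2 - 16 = (k - 4)*(k + 4)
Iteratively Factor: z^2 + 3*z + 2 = (z + 1)*(z + 2)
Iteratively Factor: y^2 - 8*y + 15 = (y - 5)*(y - 3)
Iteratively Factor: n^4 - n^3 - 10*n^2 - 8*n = (n)*(n^3 - n^2 - 10*n - 8) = n*(n + 2)*(n^2 - 3*n - 4) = n*(n + 1)*(n + 2)*(n - 4)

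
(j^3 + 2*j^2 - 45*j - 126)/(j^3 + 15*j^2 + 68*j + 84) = (j^2 - 4*j - 21)/(j^2 + 9*j + 14)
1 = 1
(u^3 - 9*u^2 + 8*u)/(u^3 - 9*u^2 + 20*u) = (u^2 - 9*u + 8)/(u^2 - 9*u + 20)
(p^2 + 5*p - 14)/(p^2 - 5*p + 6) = (p + 7)/(p - 3)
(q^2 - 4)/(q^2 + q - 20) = (q^2 - 4)/(q^2 + q - 20)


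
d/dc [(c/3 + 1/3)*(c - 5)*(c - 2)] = c^2 - 4*c + 1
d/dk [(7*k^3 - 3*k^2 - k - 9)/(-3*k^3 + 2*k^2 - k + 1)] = 5*(k^4 - 4*k^3 - 11*k^2 + 6*k - 2)/(9*k^6 - 12*k^5 + 10*k^4 - 10*k^3 + 5*k^2 - 2*k + 1)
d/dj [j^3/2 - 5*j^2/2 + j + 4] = 3*j^2/2 - 5*j + 1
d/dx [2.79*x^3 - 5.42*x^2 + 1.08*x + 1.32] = 8.37*x^2 - 10.84*x + 1.08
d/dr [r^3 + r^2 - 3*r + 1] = 3*r^2 + 2*r - 3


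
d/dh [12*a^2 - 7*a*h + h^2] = -7*a + 2*h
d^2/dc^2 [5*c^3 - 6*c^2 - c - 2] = 30*c - 12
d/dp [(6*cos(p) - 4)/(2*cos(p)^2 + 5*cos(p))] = 4*(3*sin(p) - 5*sin(p)/cos(p)^2 - 4*tan(p))/(2*cos(p) + 5)^2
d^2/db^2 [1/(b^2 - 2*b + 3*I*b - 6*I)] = 2*(-b^2 + 2*b - 3*I*b + (2*b - 2 + 3*I)^2 + 6*I)/(b^2 - 2*b + 3*I*b - 6*I)^3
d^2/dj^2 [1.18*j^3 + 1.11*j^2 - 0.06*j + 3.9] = 7.08*j + 2.22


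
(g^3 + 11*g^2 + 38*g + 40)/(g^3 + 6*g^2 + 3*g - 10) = (g + 4)/(g - 1)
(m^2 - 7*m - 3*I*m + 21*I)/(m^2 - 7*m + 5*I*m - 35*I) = (m - 3*I)/(m + 5*I)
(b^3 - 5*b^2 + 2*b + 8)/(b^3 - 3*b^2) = (b^3 - 5*b^2 + 2*b + 8)/(b^2*(b - 3))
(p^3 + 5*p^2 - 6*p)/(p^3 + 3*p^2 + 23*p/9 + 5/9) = 9*p*(p^2 + 5*p - 6)/(9*p^3 + 27*p^2 + 23*p + 5)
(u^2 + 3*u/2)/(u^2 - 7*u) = (u + 3/2)/(u - 7)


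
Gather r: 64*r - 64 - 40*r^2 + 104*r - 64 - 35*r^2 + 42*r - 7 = -75*r^2 + 210*r - 135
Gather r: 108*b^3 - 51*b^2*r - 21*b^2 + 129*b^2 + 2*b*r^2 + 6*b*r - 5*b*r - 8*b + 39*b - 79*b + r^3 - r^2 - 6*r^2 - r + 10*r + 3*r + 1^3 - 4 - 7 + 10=108*b^3 + 108*b^2 - 48*b + r^3 + r^2*(2*b - 7) + r*(-51*b^2 + b + 12)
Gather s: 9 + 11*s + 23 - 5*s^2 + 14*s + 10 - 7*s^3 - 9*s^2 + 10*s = -7*s^3 - 14*s^2 + 35*s + 42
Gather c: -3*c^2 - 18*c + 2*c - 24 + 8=-3*c^2 - 16*c - 16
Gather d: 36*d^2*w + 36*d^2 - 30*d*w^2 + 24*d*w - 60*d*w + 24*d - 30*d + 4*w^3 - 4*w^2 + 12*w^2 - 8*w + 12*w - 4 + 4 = d^2*(36*w + 36) + d*(-30*w^2 - 36*w - 6) + 4*w^3 + 8*w^2 + 4*w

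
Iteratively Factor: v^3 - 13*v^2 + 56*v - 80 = (v - 4)*(v^2 - 9*v + 20) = (v - 4)^2*(v - 5)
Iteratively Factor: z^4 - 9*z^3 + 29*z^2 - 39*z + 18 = (z - 3)*(z^3 - 6*z^2 + 11*z - 6) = (z - 3)*(z - 1)*(z^2 - 5*z + 6) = (z - 3)^2*(z - 1)*(z - 2)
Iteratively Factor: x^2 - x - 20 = (x + 4)*(x - 5)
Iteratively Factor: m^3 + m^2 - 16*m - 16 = (m + 4)*(m^2 - 3*m - 4) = (m - 4)*(m + 4)*(m + 1)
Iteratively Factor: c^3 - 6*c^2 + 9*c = (c - 3)*(c^2 - 3*c) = (c - 3)^2*(c)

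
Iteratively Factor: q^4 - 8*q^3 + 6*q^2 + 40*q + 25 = (q - 5)*(q^3 - 3*q^2 - 9*q - 5) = (q - 5)*(q + 1)*(q^2 - 4*q - 5) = (q - 5)*(q + 1)^2*(q - 5)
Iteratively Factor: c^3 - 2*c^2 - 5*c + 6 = (c + 2)*(c^2 - 4*c + 3) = (c - 3)*(c + 2)*(c - 1)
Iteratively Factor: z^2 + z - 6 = (z - 2)*(z + 3)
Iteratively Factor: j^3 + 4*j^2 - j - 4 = (j - 1)*(j^2 + 5*j + 4) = (j - 1)*(j + 4)*(j + 1)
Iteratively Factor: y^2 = (y)*(y)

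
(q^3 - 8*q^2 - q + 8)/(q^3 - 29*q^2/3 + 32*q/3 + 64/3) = 3*(q - 1)/(3*q - 8)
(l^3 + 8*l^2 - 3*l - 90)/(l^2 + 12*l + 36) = (l^2 + 2*l - 15)/(l + 6)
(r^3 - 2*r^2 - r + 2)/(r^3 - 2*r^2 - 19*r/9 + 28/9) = 9*(r^2 - r - 2)/(9*r^2 - 9*r - 28)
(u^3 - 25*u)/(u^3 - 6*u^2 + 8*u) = (u^2 - 25)/(u^2 - 6*u + 8)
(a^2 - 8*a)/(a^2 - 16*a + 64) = a/(a - 8)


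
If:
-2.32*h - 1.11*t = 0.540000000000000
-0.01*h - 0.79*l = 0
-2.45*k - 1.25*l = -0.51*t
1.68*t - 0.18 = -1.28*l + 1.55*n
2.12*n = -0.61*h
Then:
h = -0.32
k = 0.04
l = 0.00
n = 0.09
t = 0.19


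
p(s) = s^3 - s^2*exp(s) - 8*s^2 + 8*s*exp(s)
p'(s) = -s^2*exp(s) + 3*s^2 + 6*s*exp(s) - 16*s + 8*exp(s)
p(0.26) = 2.09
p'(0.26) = 8.35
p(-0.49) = -4.59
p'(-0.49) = 11.51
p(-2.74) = -82.53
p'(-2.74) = 65.33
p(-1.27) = -18.26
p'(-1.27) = 24.81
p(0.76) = 7.58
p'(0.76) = 15.19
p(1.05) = 13.19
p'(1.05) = 24.22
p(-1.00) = -12.31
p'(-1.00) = 19.37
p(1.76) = 44.51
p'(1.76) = 71.01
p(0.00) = 0.00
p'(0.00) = 8.00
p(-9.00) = -1377.02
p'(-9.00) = 386.98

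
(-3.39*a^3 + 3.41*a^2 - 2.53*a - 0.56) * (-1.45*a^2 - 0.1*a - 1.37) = 4.9155*a^5 - 4.6055*a^4 + 7.9718*a^3 - 3.6067*a^2 + 3.5221*a + 0.7672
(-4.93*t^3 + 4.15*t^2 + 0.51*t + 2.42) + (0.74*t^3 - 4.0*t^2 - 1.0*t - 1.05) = -4.19*t^3 + 0.15*t^2 - 0.49*t + 1.37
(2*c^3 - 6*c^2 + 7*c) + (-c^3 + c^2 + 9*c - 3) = c^3 - 5*c^2 + 16*c - 3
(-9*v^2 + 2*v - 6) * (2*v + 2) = -18*v^3 - 14*v^2 - 8*v - 12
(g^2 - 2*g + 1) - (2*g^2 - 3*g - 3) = -g^2 + g + 4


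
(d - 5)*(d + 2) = d^2 - 3*d - 10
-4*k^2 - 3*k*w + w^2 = (-4*k + w)*(k + w)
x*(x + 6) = x^2 + 6*x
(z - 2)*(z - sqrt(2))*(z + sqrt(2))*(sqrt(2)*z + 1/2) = sqrt(2)*z^4 - 2*sqrt(2)*z^3 + z^3/2 - 2*sqrt(2)*z^2 - z^2 - z + 4*sqrt(2)*z + 2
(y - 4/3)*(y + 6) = y^2 + 14*y/3 - 8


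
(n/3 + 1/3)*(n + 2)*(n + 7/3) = n^3/3 + 16*n^2/9 + 3*n + 14/9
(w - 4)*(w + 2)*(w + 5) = w^3 + 3*w^2 - 18*w - 40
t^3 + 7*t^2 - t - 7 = (t - 1)*(t + 1)*(t + 7)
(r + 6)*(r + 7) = r^2 + 13*r + 42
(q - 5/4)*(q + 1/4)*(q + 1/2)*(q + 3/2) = q^4 + q^3 - 25*q^2/16 - 11*q/8 - 15/64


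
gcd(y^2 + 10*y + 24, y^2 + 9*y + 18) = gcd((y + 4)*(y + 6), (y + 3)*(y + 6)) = y + 6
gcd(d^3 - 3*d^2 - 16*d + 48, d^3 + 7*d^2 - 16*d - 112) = d^2 - 16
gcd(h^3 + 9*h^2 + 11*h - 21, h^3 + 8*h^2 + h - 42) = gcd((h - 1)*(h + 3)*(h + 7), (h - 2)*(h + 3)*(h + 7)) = h^2 + 10*h + 21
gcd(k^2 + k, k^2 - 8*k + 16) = 1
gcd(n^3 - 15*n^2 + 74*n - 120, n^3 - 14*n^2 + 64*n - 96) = n^2 - 10*n + 24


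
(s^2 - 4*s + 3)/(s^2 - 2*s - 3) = (s - 1)/(s + 1)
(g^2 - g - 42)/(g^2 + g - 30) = (g - 7)/(g - 5)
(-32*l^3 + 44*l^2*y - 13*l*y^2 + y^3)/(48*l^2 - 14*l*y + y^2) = (4*l^2 - 5*l*y + y^2)/(-6*l + y)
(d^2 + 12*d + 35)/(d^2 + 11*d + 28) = (d + 5)/(d + 4)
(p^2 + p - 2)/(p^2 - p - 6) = (p - 1)/(p - 3)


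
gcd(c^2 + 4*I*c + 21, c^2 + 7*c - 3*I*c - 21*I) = c - 3*I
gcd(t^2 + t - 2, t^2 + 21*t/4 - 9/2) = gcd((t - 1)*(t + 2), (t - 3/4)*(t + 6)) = 1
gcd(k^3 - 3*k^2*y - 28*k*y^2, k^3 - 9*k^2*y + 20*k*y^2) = k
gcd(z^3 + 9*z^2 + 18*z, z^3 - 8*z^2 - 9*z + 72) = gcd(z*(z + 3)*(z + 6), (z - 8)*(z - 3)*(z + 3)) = z + 3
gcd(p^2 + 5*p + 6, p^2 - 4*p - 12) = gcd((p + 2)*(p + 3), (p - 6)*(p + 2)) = p + 2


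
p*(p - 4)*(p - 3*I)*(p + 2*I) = p^4 - 4*p^3 - I*p^3 + 6*p^2 + 4*I*p^2 - 24*p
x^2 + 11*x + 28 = (x + 4)*(x + 7)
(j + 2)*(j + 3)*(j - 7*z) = j^3 - 7*j^2*z + 5*j^2 - 35*j*z + 6*j - 42*z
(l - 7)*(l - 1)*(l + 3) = l^3 - 5*l^2 - 17*l + 21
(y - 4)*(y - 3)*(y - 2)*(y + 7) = y^4 - 2*y^3 - 37*y^2 + 158*y - 168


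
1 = 1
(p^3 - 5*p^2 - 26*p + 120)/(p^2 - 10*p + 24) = p + 5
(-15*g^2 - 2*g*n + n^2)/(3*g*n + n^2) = (-5*g + n)/n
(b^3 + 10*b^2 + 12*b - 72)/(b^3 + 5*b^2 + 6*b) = (b^3 + 10*b^2 + 12*b - 72)/(b*(b^2 + 5*b + 6))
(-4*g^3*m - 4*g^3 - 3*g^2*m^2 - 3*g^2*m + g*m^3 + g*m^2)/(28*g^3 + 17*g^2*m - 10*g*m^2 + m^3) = g*(-m - 1)/(7*g - m)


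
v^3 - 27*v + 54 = (v - 3)^2*(v + 6)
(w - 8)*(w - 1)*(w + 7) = w^3 - 2*w^2 - 55*w + 56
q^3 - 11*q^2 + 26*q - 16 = (q - 8)*(q - 2)*(q - 1)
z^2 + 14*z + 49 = (z + 7)^2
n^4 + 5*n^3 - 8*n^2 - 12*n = n*(n - 2)*(n + 1)*(n + 6)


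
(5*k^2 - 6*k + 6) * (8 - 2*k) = -10*k^3 + 52*k^2 - 60*k + 48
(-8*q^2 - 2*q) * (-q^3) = 8*q^5 + 2*q^4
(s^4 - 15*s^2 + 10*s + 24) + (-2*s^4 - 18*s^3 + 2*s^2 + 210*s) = -s^4 - 18*s^3 - 13*s^2 + 220*s + 24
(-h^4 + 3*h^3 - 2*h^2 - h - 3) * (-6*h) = 6*h^5 - 18*h^4 + 12*h^3 + 6*h^2 + 18*h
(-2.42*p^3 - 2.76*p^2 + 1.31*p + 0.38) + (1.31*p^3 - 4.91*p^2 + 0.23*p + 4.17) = -1.11*p^3 - 7.67*p^2 + 1.54*p + 4.55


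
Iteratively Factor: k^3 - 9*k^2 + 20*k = (k - 5)*(k^2 - 4*k) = (k - 5)*(k - 4)*(k)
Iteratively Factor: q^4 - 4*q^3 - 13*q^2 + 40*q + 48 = (q + 1)*(q^3 - 5*q^2 - 8*q + 48) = (q - 4)*(q + 1)*(q^2 - q - 12) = (q - 4)*(q + 1)*(q + 3)*(q - 4)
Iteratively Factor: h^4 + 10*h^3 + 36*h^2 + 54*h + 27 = (h + 1)*(h^3 + 9*h^2 + 27*h + 27) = (h + 1)*(h + 3)*(h^2 + 6*h + 9) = (h + 1)*(h + 3)^2*(h + 3)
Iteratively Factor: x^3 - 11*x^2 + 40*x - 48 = (x - 3)*(x^2 - 8*x + 16) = (x - 4)*(x - 3)*(x - 4)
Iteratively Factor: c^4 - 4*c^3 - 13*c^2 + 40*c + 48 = (c - 4)*(c^3 - 13*c - 12) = (c - 4)^2*(c^2 + 4*c + 3) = (c - 4)^2*(c + 3)*(c + 1)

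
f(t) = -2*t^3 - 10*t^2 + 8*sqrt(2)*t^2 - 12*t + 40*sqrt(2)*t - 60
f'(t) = -6*t^2 - 20*t + 16*sqrt(2)*t - 12 + 40*sqrt(2)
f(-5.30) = 38.44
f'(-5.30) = -137.90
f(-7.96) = 677.19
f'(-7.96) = -356.52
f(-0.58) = -85.02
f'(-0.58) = 41.03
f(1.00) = -16.12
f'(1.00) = 41.20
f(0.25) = -48.81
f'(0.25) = 44.85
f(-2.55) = -131.94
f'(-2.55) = -1.15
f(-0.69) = -89.47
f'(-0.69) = 39.90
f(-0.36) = -75.78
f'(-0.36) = 42.85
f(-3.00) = -127.88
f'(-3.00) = -17.31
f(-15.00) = 6317.06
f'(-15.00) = -1344.84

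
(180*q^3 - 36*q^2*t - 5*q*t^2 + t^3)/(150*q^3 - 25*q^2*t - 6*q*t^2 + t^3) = (6*q + t)/(5*q + t)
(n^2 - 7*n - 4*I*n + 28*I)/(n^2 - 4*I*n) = (n - 7)/n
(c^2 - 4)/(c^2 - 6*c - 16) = (c - 2)/(c - 8)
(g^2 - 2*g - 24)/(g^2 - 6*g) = (g + 4)/g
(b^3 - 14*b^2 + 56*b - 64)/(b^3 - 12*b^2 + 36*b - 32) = (b - 4)/(b - 2)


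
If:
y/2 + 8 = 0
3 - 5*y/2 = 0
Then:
No Solution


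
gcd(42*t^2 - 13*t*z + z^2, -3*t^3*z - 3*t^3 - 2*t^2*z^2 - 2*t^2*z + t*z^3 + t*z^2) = 1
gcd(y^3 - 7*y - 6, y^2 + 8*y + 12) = y + 2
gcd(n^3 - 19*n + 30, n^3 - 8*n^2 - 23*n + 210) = n + 5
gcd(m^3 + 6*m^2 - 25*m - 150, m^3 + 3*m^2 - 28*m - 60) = m^2 + m - 30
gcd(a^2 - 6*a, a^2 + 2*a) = a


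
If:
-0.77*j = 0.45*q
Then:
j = -0.584415584415584*q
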